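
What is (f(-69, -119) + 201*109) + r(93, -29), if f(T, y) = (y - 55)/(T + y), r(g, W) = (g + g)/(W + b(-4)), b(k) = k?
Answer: 22649035/1034 ≈ 21904.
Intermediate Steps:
r(g, W) = 2*g/(-4 + W) (r(g, W) = (g + g)/(W - 4) = (2*g)/(-4 + W) = 2*g/(-4 + W))
f(T, y) = (-55 + y)/(T + y)
(f(-69, -119) + 201*109) + r(93, -29) = ((-55 - 119)/(-69 - 119) + 201*109) + 2*93/(-4 - 29) = (-174/(-188) + 21909) + 2*93/(-33) = (-1/188*(-174) + 21909) + 2*93*(-1/33) = (87/94 + 21909) - 62/11 = 2059533/94 - 62/11 = 22649035/1034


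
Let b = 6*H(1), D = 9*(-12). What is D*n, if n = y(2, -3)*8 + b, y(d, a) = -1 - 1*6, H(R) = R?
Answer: 5400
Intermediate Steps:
D = -108
b = 6 (b = 6*1 = 6)
y(d, a) = -7 (y(d, a) = -1 - 6 = -7)
n = -50 (n = -7*8 + 6 = -56 + 6 = -50)
D*n = -108*(-50) = 5400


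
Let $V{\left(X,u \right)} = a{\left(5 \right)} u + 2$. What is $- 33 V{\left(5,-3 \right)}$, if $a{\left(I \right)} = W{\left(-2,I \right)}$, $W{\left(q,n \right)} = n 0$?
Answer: $-66$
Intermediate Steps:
$W{\left(q,n \right)} = 0$
$a{\left(I \right)} = 0$
$V{\left(X,u \right)} = 2$ ($V{\left(X,u \right)} = 0 u + 2 = 0 + 2 = 2$)
$- 33 V{\left(5,-3 \right)} = \left(-33\right) 2 = -66$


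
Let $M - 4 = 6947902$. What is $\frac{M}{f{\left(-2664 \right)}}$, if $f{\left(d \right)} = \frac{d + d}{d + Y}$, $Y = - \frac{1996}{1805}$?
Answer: $\frac{4177876622437}{1202130} \approx 3.4754 \cdot 10^{6}$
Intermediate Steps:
$M = 6947906$ ($M = 4 + 6947902 = 6947906$)
$Y = - \frac{1996}{1805}$ ($Y = \left(-1996\right) \frac{1}{1805} = - \frac{1996}{1805} \approx -1.1058$)
$f{\left(d \right)} = \frac{2 d}{- \frac{1996}{1805} + d}$ ($f{\left(d \right)} = \frac{d + d}{d - \frac{1996}{1805}} = \frac{2 d}{- \frac{1996}{1805} + d}$)
$\frac{M}{f{\left(-2664 \right)}} = \frac{6947906}{3610 \left(-2664\right) \frac{1}{-1996 + 1805 \left(-2664\right)}} = \frac{6947906}{3610 \left(-2664\right) \frac{1}{-1996 - 4808520}} = \frac{6947906}{3610 \left(-2664\right) \frac{1}{-4810516}} = \frac{6947906}{3610 \left(-2664\right) \left(- \frac{1}{4810516}\right)} = \frac{6947906}{\frac{2404260}{1202629}} = 6947906 \cdot \frac{1202629}{2404260} = \frac{4177876622437}{1202130}$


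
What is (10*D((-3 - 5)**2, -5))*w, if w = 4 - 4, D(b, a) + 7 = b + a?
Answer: 0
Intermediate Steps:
D(b, a) = -7 + a + b (D(b, a) = -7 + (b + a) = -7 + (a + b) = -7 + a + b)
w = 0
(10*D((-3 - 5)**2, -5))*w = (10*(-7 - 5 + (-3 - 5)**2))*0 = (10*(-7 - 5 + (-8)**2))*0 = (10*(-7 - 5 + 64))*0 = (10*52)*0 = 520*0 = 0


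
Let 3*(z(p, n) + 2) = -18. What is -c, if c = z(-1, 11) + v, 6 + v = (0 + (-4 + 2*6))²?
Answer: -50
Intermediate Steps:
z(p, n) = -8 (z(p, n) = -2 + (⅓)*(-18) = -2 - 6 = -8)
v = 58 (v = -6 + (0 + (-4 + 2*6))² = -6 + (0 + (-4 + 12))² = -6 + (0 + 8)² = -6 + 8² = -6 + 64 = 58)
c = 50 (c = -8 + 58 = 50)
-c = -1*50 = -50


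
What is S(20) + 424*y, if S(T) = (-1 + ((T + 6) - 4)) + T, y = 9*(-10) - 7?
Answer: -41087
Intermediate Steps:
y = -97 (y = -90 - 7 = -97)
S(T) = 1 + 2*T (S(T) = (-1 + ((6 + T) - 4)) + T = (-1 + (2 + T)) + T = (1 + T) + T = 1 + 2*T)
S(20) + 424*y = (1 + 2*20) + 424*(-97) = (1 + 40) - 41128 = 41 - 41128 = -41087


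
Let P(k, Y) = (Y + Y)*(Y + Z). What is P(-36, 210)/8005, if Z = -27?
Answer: 15372/1601 ≈ 9.6015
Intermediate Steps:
P(k, Y) = 2*Y*(-27 + Y) (P(k, Y) = (Y + Y)*(Y - 27) = (2*Y)*(-27 + Y) = 2*Y*(-27 + Y))
P(-36, 210)/8005 = (2*210*(-27 + 210))/8005 = (2*210*183)*(1/8005) = 76860*(1/8005) = 15372/1601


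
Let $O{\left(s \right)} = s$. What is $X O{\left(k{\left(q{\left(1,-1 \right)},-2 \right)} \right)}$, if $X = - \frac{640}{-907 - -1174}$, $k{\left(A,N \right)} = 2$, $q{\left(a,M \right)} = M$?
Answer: $- \frac{1280}{267} \approx -4.794$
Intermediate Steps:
$X = - \frac{640}{267}$ ($X = - \frac{640}{-907 + 1174} = - \frac{640}{267} \approx -2.397$)
$X O{\left(k{\left(q{\left(1,-1 \right)},-2 \right)} \right)} = \left(- \frac{640}{267}\right) 2 = - \frac{1280}{267}$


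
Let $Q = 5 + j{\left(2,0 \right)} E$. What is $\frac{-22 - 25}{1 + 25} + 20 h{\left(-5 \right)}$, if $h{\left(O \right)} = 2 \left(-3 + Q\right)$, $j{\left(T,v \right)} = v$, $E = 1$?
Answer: $\frac{2033}{26} \approx 78.192$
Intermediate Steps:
$Q = 5$ ($Q = 5 + 0 \cdot 1 = 5 + 0 = 5$)
$h{\left(O \right)} = 4$ ($h{\left(O \right)} = 2 \left(-3 + 5\right) = 2 \cdot 2 = 4$)
$\frac{-22 - 25}{1 + 25} + 20 h{\left(-5 \right)} = \frac{-22 - 25}{1 + 25} + 20 \cdot 4 = - \frac{47}{26} + 80 = \frac{2033}{26}$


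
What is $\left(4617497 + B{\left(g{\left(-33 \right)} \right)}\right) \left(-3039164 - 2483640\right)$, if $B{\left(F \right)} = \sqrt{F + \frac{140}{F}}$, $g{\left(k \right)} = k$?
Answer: $-25501530901588 - \frac{5522804 i \sqrt{40557}}{33} \approx -2.5502 \cdot 10^{13} - 3.3704 \cdot 10^{7} i$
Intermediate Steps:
$\left(4617497 + B{\left(g{\left(-33 \right)} \right)}\right) \left(-3039164 - 2483640\right) = \left(4617497 + \sqrt{-33 + \frac{140}{-33}}\right) \left(-3039164 - 2483640\right) = \left(4617497 + \sqrt{-33 + 140 \left(- \frac{1}{33}\right)}\right) \left(-5522804\right) = \left(4617497 + \sqrt{-33 - \frac{140}{33}}\right) \left(-5522804\right) = \left(4617497 + \sqrt{- \frac{1229}{33}}\right) \left(-5522804\right) = \left(4617497 + \frac{i \sqrt{40557}}{33}\right) \left(-5522804\right) = -25501530901588 - \frac{5522804 i \sqrt{40557}}{33}$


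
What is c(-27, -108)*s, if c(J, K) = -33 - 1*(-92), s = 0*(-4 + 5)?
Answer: 0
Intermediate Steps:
s = 0 (s = 0*1 = 0)
c(J, K) = 59 (c(J, K) = -33 + 92 = 59)
c(-27, -108)*s = 59*0 = 0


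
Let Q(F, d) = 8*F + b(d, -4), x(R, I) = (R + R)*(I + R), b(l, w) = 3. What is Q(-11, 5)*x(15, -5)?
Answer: -25500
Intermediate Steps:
x(R, I) = 2*R*(I + R) (x(R, I) = (2*R)*(I + R) = 2*R*(I + R))
Q(F, d) = 3 + 8*F (Q(F, d) = 8*F + 3 = 3 + 8*F)
Q(-11, 5)*x(15, -5) = (3 + 8*(-11))*(2*15*(-5 + 15)) = (3 - 88)*(2*15*10) = -85*300 = -25500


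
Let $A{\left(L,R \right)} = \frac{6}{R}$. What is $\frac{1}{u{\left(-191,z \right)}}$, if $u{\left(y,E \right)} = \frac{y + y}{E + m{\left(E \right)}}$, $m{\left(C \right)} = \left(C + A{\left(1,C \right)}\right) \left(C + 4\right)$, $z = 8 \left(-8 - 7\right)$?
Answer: $- \frac{69029}{1910} \approx -36.141$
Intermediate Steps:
$z = -120$ ($z = 8 \left(-15\right) = -120$)
$m{\left(C \right)} = \left(4 + C\right) \left(C + \frac{6}{C}\right)$ ($m{\left(C \right)} = \left(C + \frac{6}{C}\right) \left(C + 4\right) = \left(C + \frac{6}{C}\right) \left(4 + C\right) = \left(4 + C\right) \left(C + \frac{6}{C}\right)$)
$u{\left(y,E \right)} = \frac{2 y}{6 + E^{2} + 5 E + \frac{24}{E}}$ ($u{\left(y,E \right)} = \frac{y + y}{E + \left(6 + E^{2} + 4 E + \frac{24}{E}\right)} = \frac{2 y}{6 + E^{2} + 5 E + \frac{24}{E}}$)
$\frac{1}{u{\left(-191,z \right)}} = \frac{1}{2 \left(-120\right) \left(-191\right) \frac{1}{24 + \left(-120\right)^{3} + 5 \left(-120\right)^{2} + 6 \left(-120\right)}} = \frac{1}{2 \left(-120\right) \left(-191\right) \frac{1}{24 - 1728000 + 5 \cdot 14400 - 720}} = \frac{1}{2 \left(-120\right) \left(-191\right) \frac{1}{24 - 1728000 + 72000 - 720}} = \frac{1}{2 \left(-120\right) \left(-191\right) \frac{1}{-1656696}} = \frac{1}{2 \left(-120\right) \left(-191\right) \left(- \frac{1}{1656696}\right)} = \frac{1}{- \frac{1910}{69029}} = - \frac{69029}{1910}$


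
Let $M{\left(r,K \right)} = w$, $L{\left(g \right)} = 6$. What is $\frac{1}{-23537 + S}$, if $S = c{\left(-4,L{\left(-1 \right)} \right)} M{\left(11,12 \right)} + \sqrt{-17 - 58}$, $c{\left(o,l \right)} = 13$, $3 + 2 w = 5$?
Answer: $- \frac{23524}{553378651} - \frac{5 i \sqrt{3}}{553378651} \approx -4.251 \cdot 10^{-5} - 1.565 \cdot 10^{-8} i$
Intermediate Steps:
$w = 1$ ($w = - \frac{3}{2} + \frac{1}{2} \cdot 5 = - \frac{3}{2} + \frac{5}{2} = 1$)
$M{\left(r,K \right)} = 1$
$S = 13 + 5 i \sqrt{3}$ ($S = 13 \cdot 1 + \sqrt{-17 - 58} = 13 + \sqrt{-75} = 13 + 5 i \sqrt{3} \approx 13.0 + 8.6602 i$)
$\frac{1}{-23537 + S} = \frac{1}{-23537 + \left(13 + 5 i \sqrt{3}\right)} = \frac{1}{-23524 + 5 i \sqrt{3}}$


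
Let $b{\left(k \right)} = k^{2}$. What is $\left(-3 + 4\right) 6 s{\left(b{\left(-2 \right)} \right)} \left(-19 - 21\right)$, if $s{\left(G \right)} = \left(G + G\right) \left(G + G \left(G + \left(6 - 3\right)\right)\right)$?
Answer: $-61440$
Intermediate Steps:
$s{\left(G \right)} = 2 G \left(G + G \left(3 + G\right)\right)$ ($s{\left(G \right)} = 2 G \left(G + G \left(G + 3\right)\right) = 2 G \left(G + G \left(3 + G\right)\right)$)
$\left(-3 + 4\right) 6 s{\left(b{\left(-2 \right)} \right)} \left(-19 - 21\right) = \left(-3 + 4\right) 6 \cdot 2 \left(\left(-2\right)^{2}\right)^{2} \left(4 + \left(-2\right)^{2}\right) \left(-19 - 21\right) = 1 \cdot 6 \cdot 2 \cdot 4^{2} \left(4 + 4\right) \left(-40\right) = 6 \cdot 2 \cdot 16 \cdot 8 \left(-40\right) = 6 \cdot 256 \left(-40\right) = 1536 \left(-40\right) = -61440$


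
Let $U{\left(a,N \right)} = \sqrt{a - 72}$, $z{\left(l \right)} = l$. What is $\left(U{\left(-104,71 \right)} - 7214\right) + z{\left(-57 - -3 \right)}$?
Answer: $-7268 + 4 i \sqrt{11} \approx -7268.0 + 13.266 i$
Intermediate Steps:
$U{\left(a,N \right)} = \sqrt{-72 + a}$
$\left(U{\left(-104,71 \right)} - 7214\right) + z{\left(-57 - -3 \right)} = \left(\sqrt{-72 - 104} - 7214\right) - 54 = \left(\sqrt{-176} - 7214\right) + \left(-57 + 3\right) = \left(4 i \sqrt{11} - 7214\right) - 54 = \left(-7214 + 4 i \sqrt{11}\right) - 54 = -7268 + 4 i \sqrt{11}$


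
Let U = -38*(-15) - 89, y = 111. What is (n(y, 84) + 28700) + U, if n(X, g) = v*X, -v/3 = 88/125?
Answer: 3618321/125 ≈ 28947.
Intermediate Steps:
v = -264/125 ≈ -2.1120
U = 481 (U = 570 - 89 = 481)
n(X, g) = -264*X/125
(n(y, 84) + 28700) + U = (-264/125*111 + 28700) + 481 = (-29304/125 + 28700) + 481 = 3558196/125 + 481 = 3618321/125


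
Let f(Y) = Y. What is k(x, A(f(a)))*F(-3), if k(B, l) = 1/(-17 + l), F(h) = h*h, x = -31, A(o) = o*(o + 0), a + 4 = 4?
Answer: -9/17 ≈ -0.52941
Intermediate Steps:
a = 0 (a = -4 + 4 = 0)
A(o) = o**2 (A(o) = o*o = o**2)
F(h) = h**2
k(x, A(f(a)))*F(-3) = (-3)**2/(-17 + 0**2) = 9/(-17 + 0) = 9/(-17) = -1/17*9 = -9/17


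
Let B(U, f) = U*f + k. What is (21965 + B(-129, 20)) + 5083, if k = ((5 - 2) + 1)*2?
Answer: 24476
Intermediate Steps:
k = 8 (k = (3 + 1)*2 = 4*2 = 8)
B(U, f) = 8 + U*f (B(U, f) = U*f + 8 = 8 + U*f)
(21965 + B(-129, 20)) + 5083 = (21965 + (8 - 129*20)) + 5083 = (21965 + (8 - 2580)) + 5083 = (21965 - 2572) + 5083 = 19393 + 5083 = 24476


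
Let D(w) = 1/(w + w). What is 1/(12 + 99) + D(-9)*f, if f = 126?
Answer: -776/111 ≈ -6.9910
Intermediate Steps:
D(w) = 1/(2*w)
1/(12 + 99) + D(-9)*f = 1/(12 + 99) + ((1/2)/(-9))*126 = 1/111 + ((1/2)*(-1/9))*126 = 1/111 - 1/18*126 = 1/111 - 7 = -776/111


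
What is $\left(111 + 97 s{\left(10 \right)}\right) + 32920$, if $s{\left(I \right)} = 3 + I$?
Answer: $34292$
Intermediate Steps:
$\left(111 + 97 s{\left(10 \right)}\right) + 32920 = \left(111 + 97 \left(3 + 10\right)\right) + 32920 = \left(111 + 97 \cdot 13\right) + 32920 = \left(111 + 1261\right) + 32920 = 1372 + 32920 = 34292$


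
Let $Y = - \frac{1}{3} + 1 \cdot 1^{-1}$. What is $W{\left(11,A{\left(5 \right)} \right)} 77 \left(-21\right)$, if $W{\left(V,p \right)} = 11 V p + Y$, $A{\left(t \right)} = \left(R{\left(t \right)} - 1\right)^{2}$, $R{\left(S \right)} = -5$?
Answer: $-7044730$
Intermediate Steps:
$Y = \frac{2}{3}$ ($Y = \left(-1\right) \frac{1}{3} + 1 \cdot 1 = - \frac{1}{3} + 1 = \frac{2}{3} \approx 0.66667$)
$A{\left(t \right)} = 36$ ($A{\left(t \right)} = \left(-5 - 1\right)^{2} = \left(-6\right)^{2} = 36$)
$W{\left(V,p \right)} = \frac{2}{3} + 11 V p$ ($W{\left(V,p \right)} = 11 V p + \frac{2}{3} = \frac{2}{3} + 11 V p$)
$W{\left(11,A{\left(5 \right)} \right)} 77 \left(-21\right) = \left(\frac{2}{3} + 11 \cdot 11 \cdot 36\right) 77 \left(-21\right) = \left(\frac{2}{3} + 4356\right) 77 \left(-21\right) = \frac{13070}{3} \cdot 77 \left(-21\right) = \frac{1006390}{3} \left(-21\right) = -7044730$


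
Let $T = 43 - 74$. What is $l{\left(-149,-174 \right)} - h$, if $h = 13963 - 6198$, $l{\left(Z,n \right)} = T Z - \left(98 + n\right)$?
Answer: $-3070$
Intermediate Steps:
$T = -31$ ($T = 43 - 74 = -31$)
$l{\left(Z,n \right)} = -98 - n - 31 Z$ ($l{\left(Z,n \right)} = - 31 Z - \left(98 + n\right) = -98 - n - 31 Z$)
$h = 7765$ ($h = 13963 - 6198 = 7765$)
$l{\left(-149,-174 \right)} - h = \left(-98 - -174 - -4619\right) - 7765 = \left(-98 + 174 + 4619\right) - 7765 = 4695 - 7765 = -3070$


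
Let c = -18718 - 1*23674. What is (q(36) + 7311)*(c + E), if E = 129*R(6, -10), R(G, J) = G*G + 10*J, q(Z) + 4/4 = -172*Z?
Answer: -56624464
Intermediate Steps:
c = -42392 (c = -18718 - 23674 = -42392)
q(Z) = -1 - 172*Z
R(G, J) = G² + 10*J
E = -8256 (E = 129*(6² + 10*(-10)) = 129*(36 - 100) = 129*(-64) = -8256)
(q(36) + 7311)*(c + E) = ((-1 - 172*36) + 7311)*(-42392 - 8256) = ((-1 - 6192) + 7311)*(-50648) = (-6193 + 7311)*(-50648) = 1118*(-50648) = -56624464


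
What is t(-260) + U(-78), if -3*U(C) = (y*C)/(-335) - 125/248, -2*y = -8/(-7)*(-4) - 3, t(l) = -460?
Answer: -802772291/1744680 ≈ -460.13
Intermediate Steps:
y = 53/14 (y = -(-8/(-7)*(-4) - 3)/2 = -(-8*(-1/7)*(-4) - 3)/2 = -((8/7)*(-4) - 3)/2 = -(-32/7 - 3)/2 = -1/2*(-53/7) = 53/14 ≈ 3.7857)
U(C) = 125/744 + 53*C/14070 (U(C) = -((53*C/14)/(-335) - 125/248)/3 = -((53*C/14)*(-1/335) - 125*1/248)/3 = -(-53*C/4690 - 125/248)/3 = -(-125/248 - 53*C/4690)/3 = 125/744 + 53*C/14070)
t(-260) + U(-78) = -460 + (125/744 + (53/14070)*(-78)) = -460 + (125/744 - 689/2345) = -460 - 219491/1744680 = -802772291/1744680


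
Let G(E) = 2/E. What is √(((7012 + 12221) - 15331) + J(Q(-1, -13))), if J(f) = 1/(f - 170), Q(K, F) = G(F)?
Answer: √4773059683/1106 ≈ 62.466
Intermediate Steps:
Q(K, F) = 2/F
J(f) = 1/(-170 + f)
√(((7012 + 12221) - 15331) + J(Q(-1, -13))) = √(((7012 + 12221) - 15331) + 1/(-170 + 2/(-13))) = √((19233 - 15331) + 1/(-170 + 2*(-1/13))) = √(3902 + 1/(-170 - 2/13)) = √(3902 + 1/(-2212/13)) = √(3902 - 13/2212) = √(8631211/2212) = √4773059683/1106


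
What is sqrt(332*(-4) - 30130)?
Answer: 7*I*sqrt(642) ≈ 177.36*I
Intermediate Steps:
sqrt(332*(-4) - 30130) = sqrt(-1328 - 30130) = sqrt(-31458) = 7*I*sqrt(642)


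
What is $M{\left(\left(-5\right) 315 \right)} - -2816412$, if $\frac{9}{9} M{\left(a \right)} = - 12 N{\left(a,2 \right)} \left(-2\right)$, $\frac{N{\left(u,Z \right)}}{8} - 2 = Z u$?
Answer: $2211996$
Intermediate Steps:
$N{\left(u,Z \right)} = 16 + 8 Z u$
$M{\left(a \right)} = 384 + 384 a$ ($M{\left(a \right)} = - 12 \left(16 + 8 \cdot 2 a\right) \left(-2\right) = - 12 \left(16 + 16 a\right) \left(-2\right) = \left(-192 - 192 a\right) \left(-2\right) = 384 + 384 a$)
$M{\left(\left(-5\right) 315 \right)} - -2816412 = \left(384 + 384 \left(\left(-5\right) 315\right)\right) - -2816412 = \left(384 + 384 \left(-1575\right)\right) + 2816412 = \left(384 - 604800\right) + 2816412 = -604416 + 2816412 = 2211996$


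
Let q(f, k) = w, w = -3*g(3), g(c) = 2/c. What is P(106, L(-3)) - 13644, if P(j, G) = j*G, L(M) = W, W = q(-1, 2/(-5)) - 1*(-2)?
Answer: -13644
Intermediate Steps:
w = -2 (w = -6/3 = -3*⅔ = -2)
q(f, k) = -2
W = 0 (W = -2 - 1*(-2) = -2 + 2 = 0)
L(M) = 0
P(j, G) = G*j
P(106, L(-3)) - 13644 = 0*106 - 13644 = 0 - 13644 = -13644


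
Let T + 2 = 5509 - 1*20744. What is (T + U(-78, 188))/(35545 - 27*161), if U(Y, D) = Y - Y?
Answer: -15237/31198 ≈ -0.48840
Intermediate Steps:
U(Y, D) = 0
T = -15237 (T = -2 + (5509 - 1*20744) = -2 + (5509 - 20744) = -2 - 15235 = -15237)
(T + U(-78, 188))/(35545 - 27*161) = (-15237 + 0)/(35545 - 27*161) = -15237/(35545 - 4347) = -15237/31198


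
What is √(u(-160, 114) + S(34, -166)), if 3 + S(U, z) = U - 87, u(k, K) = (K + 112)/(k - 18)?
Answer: I*√453633/89 ≈ 7.5677*I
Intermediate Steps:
u(k, K) = (112 + K)/(-18 + k)
S(U, z) = -90 + U (S(U, z) = -3 + (U - 87) = -3 + (-87 + U) = -90 + U)
√(u(-160, 114) + S(34, -166)) = √((112 + 114)/(-18 - 160) + (-90 + 34)) = √(226/(-178) - 56) = √(-1/178*226 - 56) = √(-113/89 - 56) = √(-5097/89) = I*√453633/89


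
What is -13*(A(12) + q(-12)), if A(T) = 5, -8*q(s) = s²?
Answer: 169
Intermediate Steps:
q(s) = -s²/8
-13*(A(12) + q(-12)) = -13*(5 - ⅛*(-12)²) = -13*(5 - ⅛*144) = -13*(5 - 18) = -13*(-13) = 169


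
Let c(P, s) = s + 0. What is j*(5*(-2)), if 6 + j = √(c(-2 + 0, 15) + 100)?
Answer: 60 - 10*√115 ≈ -47.238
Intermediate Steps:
c(P, s) = s
j = -6 + √115 (j = -6 + √(15 + 100) = -6 + √115 ≈ 4.7238)
j*(5*(-2)) = (-6 + √115)*(5*(-2)) = (-6 + √115)*(-10) = 60 - 10*√115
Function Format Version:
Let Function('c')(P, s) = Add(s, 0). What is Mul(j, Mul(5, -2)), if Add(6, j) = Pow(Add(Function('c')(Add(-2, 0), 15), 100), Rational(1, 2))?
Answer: Add(60, Mul(-10, Pow(115, Rational(1, 2)))) ≈ -47.238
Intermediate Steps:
Function('c')(P, s) = s
j = Add(-6, Pow(115, Rational(1, 2))) (j = Add(-6, Pow(Add(15, 100), Rational(1, 2))) = Add(-6, Pow(115, Rational(1, 2))) ≈ 4.7238)
Mul(j, Mul(5, -2)) = Mul(Add(-6, Pow(115, Rational(1, 2))), Mul(5, -2)) = Mul(Add(-6, Pow(115, Rational(1, 2))), -10) = Add(60, Mul(-10, Pow(115, Rational(1, 2))))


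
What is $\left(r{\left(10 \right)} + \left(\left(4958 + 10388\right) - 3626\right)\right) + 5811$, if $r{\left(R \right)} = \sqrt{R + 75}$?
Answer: $17531 + \sqrt{85} \approx 17540.0$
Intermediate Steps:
$r{\left(R \right)} = \sqrt{75 + R}$
$\left(r{\left(10 \right)} + \left(\left(4958 + 10388\right) - 3626\right)\right) + 5811 = \left(\sqrt{75 + 10} + \left(\left(4958 + 10388\right) - 3626\right)\right) + 5811 = \left(\sqrt{85} + \left(15346 - 3626\right)\right) + 5811 = \left(\sqrt{85} + 11720\right) + 5811 = \left(11720 + \sqrt{85}\right) + 5811 = 17531 + \sqrt{85}$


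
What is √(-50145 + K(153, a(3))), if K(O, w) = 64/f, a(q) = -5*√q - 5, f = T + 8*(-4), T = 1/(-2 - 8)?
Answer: I*√5167196385/321 ≈ 223.94*I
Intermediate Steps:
T = -⅒ (T = 1/(-10) = -⅒ ≈ -0.10000)
f = -321/10 (f = -⅒ + 8*(-4) = -⅒ - 32 = -321/10 ≈ -32.100)
a(q) = -5 - 5*√q
K(O, w) = -640/321 (K(O, w) = 64/(-321/10) = 64*(-10/321) = -640/321)
√(-50145 + K(153, a(3))) = √(-50145 - 640/321) = √(-16097185/321) = I*√5167196385/321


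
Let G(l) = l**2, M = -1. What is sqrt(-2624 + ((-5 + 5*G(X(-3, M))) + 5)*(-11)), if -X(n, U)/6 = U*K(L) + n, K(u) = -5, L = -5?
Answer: 4*I*sqrt(659) ≈ 102.68*I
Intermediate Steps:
X(n, U) = -6*n + 30*U (X(n, U) = -6*(U*(-5) + n) = -6*(-5*U + n) = -6*(n - 5*U) = -6*n + 30*U)
sqrt(-2624 + ((-5 + 5*G(X(-3, M))) + 5)*(-11)) = sqrt(-2624 + ((-5 + 5*(-6*(-3) + 30*(-1))**2) + 5)*(-11)) = sqrt(-2624 + ((-5 + 5*(18 - 30)**2) + 5)*(-11)) = sqrt(-2624 + ((-5 + 5*(-12)**2) + 5)*(-11)) = sqrt(-2624 + ((-5 + 5*144) + 5)*(-11)) = sqrt(-2624 + ((-5 + 720) + 5)*(-11)) = sqrt(-2624 + (715 + 5)*(-11)) = sqrt(-2624 + 720*(-11)) = sqrt(-2624 - 7920) = sqrt(-10544) = 4*I*sqrt(659)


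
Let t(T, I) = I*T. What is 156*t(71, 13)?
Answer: 143988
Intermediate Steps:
156*t(71, 13) = 156*(13*71) = 156*923 = 143988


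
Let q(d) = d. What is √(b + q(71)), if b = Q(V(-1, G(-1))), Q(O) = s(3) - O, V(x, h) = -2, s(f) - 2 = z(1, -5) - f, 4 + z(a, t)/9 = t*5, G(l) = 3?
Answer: 3*I*√21 ≈ 13.748*I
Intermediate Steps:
z(a, t) = -36 + 45*t (z(a, t) = -36 + 9*(t*5) = -36 + 9*(5*t) = -36 + 45*t)
s(f) = -259 - f (s(f) = 2 + ((-36 + 45*(-5)) - f) = 2 + ((-36 - 225) - f) = 2 + (-261 - f) = -259 - f)
Q(O) = -262 - O (Q(O) = (-259 - 1*3) - O = (-259 - 3) - O = -262 - O)
b = -260 (b = -262 - 1*(-2) = -262 + 2 = -260)
√(b + q(71)) = √(-260 + 71) = √(-189) = 3*I*√21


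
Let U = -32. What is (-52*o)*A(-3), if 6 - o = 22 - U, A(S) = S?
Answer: -7488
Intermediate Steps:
o = -48 (o = 6 - (22 - 1*(-32)) = 6 - (22 + 32) = 6 - 1*54 = 6 - 54 = -48)
(-52*o)*A(-3) = -52*(-48)*(-3) = 2496*(-3) = -7488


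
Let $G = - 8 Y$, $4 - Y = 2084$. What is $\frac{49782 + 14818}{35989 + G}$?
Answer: $\frac{64600}{52629} \approx 1.2275$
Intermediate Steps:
$Y = -2080$ ($Y = 4 - 2084 = -2080$)
$G = 16640$ ($G = \left(-8\right) \left(-2080\right) = 16640$)
$\frac{49782 + 14818}{35989 + G} = \frac{49782 + 14818}{35989 + 16640} = \frac{64600}{52629}$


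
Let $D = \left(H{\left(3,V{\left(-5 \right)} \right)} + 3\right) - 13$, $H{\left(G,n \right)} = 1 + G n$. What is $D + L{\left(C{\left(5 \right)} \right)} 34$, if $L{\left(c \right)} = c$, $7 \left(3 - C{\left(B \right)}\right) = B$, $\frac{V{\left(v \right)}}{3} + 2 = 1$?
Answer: $\frac{418}{7} \approx 59.714$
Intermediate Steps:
$V{\left(v \right)} = -3$ ($V{\left(v \right)} = -6 + 3 \cdot 1 = -6 + 3 = -3$)
$C{\left(B \right)} = 3 - \frac{B}{7}$
$D = -18$ ($D = \left(\left(1 + 3 \left(-3\right)\right) + 3\right) - 13 = \left(\left(1 - 9\right) + 3\right) - 13 = \left(-8 + 3\right) - 13 = -5 - 13 = -18$)
$D + L{\left(C{\left(5 \right)} \right)} 34 = -18 + \left(3 - \frac{5}{7}\right) 34 = -18 + \frac{16}{7} \cdot 34 = -18 + \frac{544}{7} = \frac{418}{7}$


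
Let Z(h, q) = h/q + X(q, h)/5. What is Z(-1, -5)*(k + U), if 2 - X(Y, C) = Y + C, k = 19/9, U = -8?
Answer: -53/5 ≈ -10.600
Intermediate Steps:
k = 19/9 (k = 19*(⅑) = 19/9 ≈ 2.1111)
X(Y, C) = 2 - C - Y (X(Y, C) = 2 - (Y + C) = 2 - (C + Y) = 2 + (-C - Y) = 2 - C - Y)
Z(h, q) = ⅖ - h/5 - q/5 + h/q (Z(h, q) = h/q + (2 - h - q)/5 = h/q + (2 - h - q)*(⅕) = h/q + (⅖ - h/5 - q/5) = ⅖ - h/5 - q/5 + h/q)
Z(-1, -5)*(k + U) = ((-1 + (⅕)*(-5)*(2 - 1*(-1) - 1*(-5)))/(-5))*(19/9 - 8) = -(-1 + (⅕)*(-5)*(2 + 1 + 5))/5*(-53/9) = -(-1 + (⅕)*(-5)*8)/5*(-53/9) = -(-1 - 8)/5*(-53/9) = -⅕*(-9)*(-53/9) = (9/5)*(-53/9) = -53/5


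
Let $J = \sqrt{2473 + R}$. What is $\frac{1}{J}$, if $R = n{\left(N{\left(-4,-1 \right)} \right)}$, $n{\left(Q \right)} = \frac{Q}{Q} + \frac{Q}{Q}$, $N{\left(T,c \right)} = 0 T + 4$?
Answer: $\frac{\sqrt{11}}{165} \approx 0.020101$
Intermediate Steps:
$N{\left(T,c \right)} = 4$ ($N{\left(T,c \right)} = 0 + 4 = 4$)
$n{\left(Q \right)} = 2$ ($n{\left(Q \right)} = 1 + 1 = 2$)
$R = 2$
$J = 15 \sqrt{11}$ ($J = \sqrt{2473 + 2} = \sqrt{2475} = 15 \sqrt{11} \approx 49.749$)
$\frac{1}{J} = \frac{1}{15 \sqrt{11}} = \frac{\sqrt{11}}{165}$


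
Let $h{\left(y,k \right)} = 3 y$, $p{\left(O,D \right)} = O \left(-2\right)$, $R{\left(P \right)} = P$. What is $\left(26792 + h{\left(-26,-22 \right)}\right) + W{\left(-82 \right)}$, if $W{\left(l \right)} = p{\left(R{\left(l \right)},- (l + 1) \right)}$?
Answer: $26878$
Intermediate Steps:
$p{\left(O,D \right)} = - 2 O$
$W{\left(l \right)} = - 2 l$
$\left(26792 + h{\left(-26,-22 \right)}\right) + W{\left(-82 \right)} = \left(26792 + 3 \left(-26\right)\right) - -164 = \left(26792 - 78\right) + 164 = 26714 + 164 = 26878$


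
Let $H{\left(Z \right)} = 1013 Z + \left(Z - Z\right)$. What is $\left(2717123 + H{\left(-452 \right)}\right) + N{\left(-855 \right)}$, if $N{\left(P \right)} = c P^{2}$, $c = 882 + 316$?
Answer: $878027197$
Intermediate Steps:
$c = 1198$
$N{\left(P \right)} = 1198 P^{2}$
$H{\left(Z \right)} = 1013 Z$ ($H{\left(Z \right)} = 1013 Z + 0 = 1013 Z$)
$\left(2717123 + H{\left(-452 \right)}\right) + N{\left(-855 \right)} = \left(2717123 + 1013 \left(-452\right)\right) + 1198 \left(-855\right)^{2} = \left(2717123 - 457876\right) + 1198 \cdot 731025 = 2259247 + 875767950 = 878027197$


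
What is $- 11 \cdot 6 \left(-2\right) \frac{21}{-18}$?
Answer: $-154$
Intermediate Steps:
$- 11 \cdot 6 \left(-2\right) \frac{21}{-18} = \left(-11\right) \left(-12\right) 21 \left(- \frac{1}{18}\right) = 132 \left(- \frac{7}{6}\right) = -154$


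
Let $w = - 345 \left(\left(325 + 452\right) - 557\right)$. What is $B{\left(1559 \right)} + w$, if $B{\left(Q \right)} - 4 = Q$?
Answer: $-74337$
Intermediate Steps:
$B{\left(Q \right)} = 4 + Q$
$w = -75900$ ($w = - 345 \left(777 - 557\right) = \left(-345\right) 220 = -75900$)
$B{\left(1559 \right)} + w = \left(4 + 1559\right) - 75900 = 1563 - 75900 = -74337$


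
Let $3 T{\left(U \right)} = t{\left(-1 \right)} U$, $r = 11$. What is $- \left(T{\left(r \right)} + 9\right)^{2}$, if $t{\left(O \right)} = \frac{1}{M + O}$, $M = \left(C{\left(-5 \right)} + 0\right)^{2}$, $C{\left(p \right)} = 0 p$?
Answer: $- \frac{256}{9} \approx -28.444$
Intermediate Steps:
$C{\left(p \right)} = 0$
$M = 0$ ($M = \left(0 + 0\right)^{2} = 0^{2} = 0$)
$t{\left(O \right)} = \frac{1}{O}$ ($t{\left(O \right)} = \frac{1}{0 + O} = \frac{1}{O}$)
$T{\left(U \right)} = - \frac{U}{3}$ ($T{\left(U \right)} = \frac{\frac{1}{-1} U}{3} = \frac{\left(-1\right) U}{3} = - \frac{U}{3}$)
$- \left(T{\left(r \right)} + 9\right)^{2} = - \left(\left(- \frac{1}{3}\right) 11 + 9\right)^{2} = - \left(- \frac{11}{3} + 9\right)^{2} = - \left(\frac{16}{3}\right)^{2} = \left(-1\right) \frac{256}{9} = - \frac{256}{9}$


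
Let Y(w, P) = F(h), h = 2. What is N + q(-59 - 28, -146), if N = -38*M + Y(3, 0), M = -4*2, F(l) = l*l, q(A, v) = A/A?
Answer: 309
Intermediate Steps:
q(A, v) = 1
F(l) = l²
Y(w, P) = 4 (Y(w, P) = 2² = 4)
M = -8
N = 308 (N = -38*(-8) + 4 = 304 + 4 = 308)
N + q(-59 - 28, -146) = 308 + 1 = 309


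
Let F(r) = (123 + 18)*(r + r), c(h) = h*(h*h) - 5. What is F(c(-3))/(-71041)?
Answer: 9024/71041 ≈ 0.12703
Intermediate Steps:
c(h) = -5 + h³ (c(h) = h*h² - 5 = h³ - 5 = -5 + h³)
F(r) = 282*r (F(r) = 141*(2*r) = 282*r)
F(c(-3))/(-71041) = (282*(-5 + (-3)³))/(-71041) = (282*(-5 - 27))*(-1/71041) = (282*(-32))*(-1/71041) = -9024*(-1/71041) = 9024/71041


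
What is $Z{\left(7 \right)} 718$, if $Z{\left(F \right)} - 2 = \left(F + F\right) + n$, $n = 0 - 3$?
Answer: $9334$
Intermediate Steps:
$n = -3$
$Z{\left(F \right)} = -1 + 2 F$ ($Z{\left(F \right)} = 2 + \left(\left(F + F\right) - 3\right) = 2 + \left(2 F - 3\right) = 2 + \left(-3 + 2 F\right) = -1 + 2 F$)
$Z{\left(7 \right)} 718 = \left(-1 + 2 \cdot 7\right) 718 = \left(-1 + 14\right) 718 = 13 \cdot 718 = 9334$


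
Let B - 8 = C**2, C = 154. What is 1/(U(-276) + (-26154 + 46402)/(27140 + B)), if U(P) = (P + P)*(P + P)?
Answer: 6358/1937310563 ≈ 3.2819e-6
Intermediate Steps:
B = 23724 (B = 8 + 154**2 = 8 + 23716 = 23724)
U(P) = 4*P**2 (U(P) = (2*P)*(2*P) = 4*P**2)
1/(U(-276) + (-26154 + 46402)/(27140 + B)) = 1/(4*(-276)**2 + (-26154 + 46402)/(27140 + 23724)) = 1/(4*76176 + 20248/50864) = 1/(304704 + 20248*(1/50864)) = 1/(304704 + 2531/6358) = 1/(1937310563/6358) = 6358/1937310563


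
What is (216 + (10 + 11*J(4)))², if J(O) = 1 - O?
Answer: 37249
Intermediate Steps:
(216 + (10 + 11*J(4)))² = (216 + (10 + 11*(1 - 1*4)))² = (216 + (10 + 11*(1 - 4)))² = (216 + (10 + 11*(-3)))² = (216 + (10 - 33))² = (216 - 23)² = 193² = 37249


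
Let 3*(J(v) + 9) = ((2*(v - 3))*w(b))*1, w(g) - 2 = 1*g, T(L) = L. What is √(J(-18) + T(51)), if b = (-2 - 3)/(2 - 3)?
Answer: 2*I*√14 ≈ 7.4833*I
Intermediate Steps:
b = 5 (b = -5/(-1) = -5*(-1) = 5)
w(g) = 2 + g (w(g) = 2 + 1*g = 2 + g)
J(v) = -23 + 14*v/3 (J(v) = -9 + (((2*(v - 3))*(2 + 5))*1)/3 = -9 + (((2*(-3 + v))*7)*1)/3 = -9 + (((-6 + 2*v)*7)*1)/3 = -9 + ((-42 + 14*v)*1)/3 = -9 + (-42 + 14*v)/3 = -9 + (-14 + 14*v/3) = -23 + 14*v/3)
√(J(-18) + T(51)) = √((-23 + (14/3)*(-18)) + 51) = √((-23 - 84) + 51) = √(-107 + 51) = √(-56) = 2*I*√14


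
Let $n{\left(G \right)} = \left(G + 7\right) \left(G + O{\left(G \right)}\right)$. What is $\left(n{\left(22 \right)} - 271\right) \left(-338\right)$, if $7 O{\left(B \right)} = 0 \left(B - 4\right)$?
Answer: $-124046$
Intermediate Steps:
$O{\left(B \right)} = 0$ ($O{\left(B \right)} = \frac{0 \left(B - 4\right)}{7} = \frac{0 \left(-4 + B\right)}{7} = \frac{1}{7} \cdot 0 = 0$)
$n{\left(G \right)} = G \left(7 + G\right)$ ($n{\left(G \right)} = \left(G + 7\right) \left(G + 0\right) = \left(7 + G\right) G = G \left(7 + G\right)$)
$\left(n{\left(22 \right)} - 271\right) \left(-338\right) = \left(22 \left(7 + 22\right) - 271\right) \left(-338\right) = \left(22 \cdot 29 - 271\right) \left(-338\right) = \left(638 - 271\right) \left(-338\right) = 367 \left(-338\right) = -124046$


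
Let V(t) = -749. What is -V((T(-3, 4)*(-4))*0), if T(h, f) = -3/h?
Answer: 749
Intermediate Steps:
-V((T(-3, 4)*(-4))*0) = -1*(-749) = 749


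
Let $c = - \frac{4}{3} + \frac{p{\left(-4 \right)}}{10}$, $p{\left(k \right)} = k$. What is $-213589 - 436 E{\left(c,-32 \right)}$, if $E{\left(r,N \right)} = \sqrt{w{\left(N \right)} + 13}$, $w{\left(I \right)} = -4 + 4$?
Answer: $-213589 - 436 \sqrt{13} \approx -2.1516 \cdot 10^{5}$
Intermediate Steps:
$w{\left(I \right)} = 0$
$c = - \frac{26}{15}$ ($c = - \frac{4}{3} - \frac{4}{10} = \left(-4\right) \frac{1}{3} - \frac{2}{5} = - \frac{4}{3} - \frac{2}{5} = - \frac{26}{15} \approx -1.7333$)
$E{\left(r,N \right)} = \sqrt{13}$ ($E{\left(r,N \right)} = \sqrt{0 + 13} = \sqrt{13}$)
$-213589 - 436 E{\left(c,-32 \right)} = -213589 - 436 \sqrt{13}$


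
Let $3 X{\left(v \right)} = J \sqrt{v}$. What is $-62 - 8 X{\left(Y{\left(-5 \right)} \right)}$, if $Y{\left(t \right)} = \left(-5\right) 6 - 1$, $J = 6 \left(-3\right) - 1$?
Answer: $-62 + \frac{152 i \sqrt{31}}{3} \approx -62.0 + 282.1 i$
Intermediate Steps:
$J = -19$ ($J = -18 - 1 = -19$)
$Y{\left(t \right)} = -31$ ($Y{\left(t \right)} = -30 - 1 = -31$)
$X{\left(v \right)} = - \frac{19 \sqrt{v}}{3}$ ($X{\left(v \right)} = \frac{\left(-19\right) \sqrt{v}}{3} = - \frac{19 \sqrt{v}}{3}$)
$-62 - 8 X{\left(Y{\left(-5 \right)} \right)} = -62 - 8 \left(- \frac{19 \sqrt{-31}}{3}\right) = -62 - 8 \left(- \frac{19 i \sqrt{31}}{3}\right) = -62 + \frac{152 i \sqrt{31}}{3}$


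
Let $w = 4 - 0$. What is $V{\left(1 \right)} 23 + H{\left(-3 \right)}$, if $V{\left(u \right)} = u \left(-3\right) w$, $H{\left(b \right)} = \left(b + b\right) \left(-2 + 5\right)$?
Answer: $-294$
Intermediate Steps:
$w = 4$ ($w = 4 + 0 = 4$)
$H{\left(b \right)} = 6 b$ ($H{\left(b \right)} = 2 b 3 = 6 b$)
$V{\left(u \right)} = - 12 u$ ($V{\left(u \right)} = u \left(-3\right) 4 = - 3 u 4 = - 12 u$)
$V{\left(1 \right)} 23 + H{\left(-3 \right)} = \left(-12\right) 1 \cdot 23 + 6 \left(-3\right) = \left(-12\right) 23 - 18 = -276 - 18 = -294$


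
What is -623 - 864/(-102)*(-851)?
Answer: -133135/17 ≈ -7831.5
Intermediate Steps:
-623 - 864/(-102)*(-851) = -623 - 864*(-1/102)*(-851) = -623 + (144/17)*(-851) = -623 - 122544/17 = -133135/17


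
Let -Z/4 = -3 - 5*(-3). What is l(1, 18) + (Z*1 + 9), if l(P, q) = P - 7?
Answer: -45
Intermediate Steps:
l(P, q) = -7 + P
Z = -48 (Z = -4*(-3 - 5*(-3)) = -4*(-3 + 15) = -4*12 = -48)
l(1, 18) + (Z*1 + 9) = (-7 + 1) + (-48*1 + 9) = -6 + (-48 + 9) = -6 - 39 = -45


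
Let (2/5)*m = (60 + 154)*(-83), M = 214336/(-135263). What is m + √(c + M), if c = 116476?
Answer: -44405 + 2*√532756281389519/135263 ≈ -44064.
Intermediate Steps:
M = -214336/135263 (M = 214336*(-1/135263) = -214336/135263 ≈ -1.5846)
m = -44405 (m = 5*((60 + 154)*(-83))/2 = 5*(214*(-83))/2 = (5/2)*(-17762) = -44405)
m + √(c + M) = -44405 + √(116476 - 214336/135263) = -44405 + √(15754678852/135263) = -44405 + 2*√532756281389519/135263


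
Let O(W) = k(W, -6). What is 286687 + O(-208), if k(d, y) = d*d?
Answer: 329951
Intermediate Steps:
k(d, y) = d**2
O(W) = W**2
286687 + O(-208) = 286687 + (-208)**2 = 286687 + 43264 = 329951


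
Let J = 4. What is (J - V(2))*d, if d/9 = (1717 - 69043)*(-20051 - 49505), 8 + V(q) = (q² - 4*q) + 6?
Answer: 421463453040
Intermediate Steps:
V(q) = -2 + q² - 4*q (V(q) = -8 + ((q² - 4*q) + 6) = -8 + (6 + q² - 4*q) = -2 + q² - 4*q)
d = 42146345304 (d = 9*((1717 - 69043)*(-20051 - 49505)) = 9*(-67326*(-69556)) = 9*4682927256 = 42146345304)
(J - V(2))*d = (4 - (-2 + 2² - 4*2))*42146345304 = (4 - (-2 + 4 - 8))*42146345304 = (4 - 1*(-6))*42146345304 = (4 + 6)*42146345304 = 10*42146345304 = 421463453040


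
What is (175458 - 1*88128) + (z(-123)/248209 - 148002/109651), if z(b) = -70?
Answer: 2376768417498482/27216365059 ≈ 87329.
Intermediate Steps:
(175458 - 1*88128) + (z(-123)/248209 - 148002/109651) = (175458 - 1*88128) + (-70/248209 - 148002/109651) = (175458 - 88128) + (-70*1/248209 - 148002*1/109651) = 87330 + (-70/248209 - 148002/109651) = 87330 - 36743103988/27216365059 = 2376768417498482/27216365059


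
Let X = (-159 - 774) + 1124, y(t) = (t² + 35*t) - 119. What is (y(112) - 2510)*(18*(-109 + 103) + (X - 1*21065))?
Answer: -290285970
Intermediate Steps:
y(t) = -119 + t² + 35*t
X = 191 (X = -933 + 1124 = 191)
(y(112) - 2510)*(18*(-109 + 103) + (X - 1*21065)) = ((-119 + 112² + 35*112) - 2510)*(18*(-109 + 103) + (191 - 1*21065)) = ((-119 + 12544 + 3920) - 2510)*(18*(-6) + (191 - 21065)) = (16345 - 2510)*(-108 - 20874) = 13835*(-20982) = -290285970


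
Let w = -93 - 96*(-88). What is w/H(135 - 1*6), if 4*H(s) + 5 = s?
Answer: 8355/31 ≈ 269.52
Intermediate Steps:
H(s) = -5/4 + s/4
w = 8355 (w = -93 + 8448 = 8355)
w/H(135 - 1*6) = 8355/(-5/4 + (135 - 1*6)/4) = 8355/(-5/4 + (135 - 6)/4) = 8355/(-5/4 + (¼)*129) = 8355/(-5/4 + 129/4) = 8355/31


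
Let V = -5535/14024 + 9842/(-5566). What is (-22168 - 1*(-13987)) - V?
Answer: -319210131343/39028792 ≈ -8178.8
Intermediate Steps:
V = -84416009/39028792 (V = -5535*1/14024 + 9842*(-1/5566) = -5535/14024 - 4921/2783 = -84416009/39028792 ≈ -2.1629)
(-22168 - 1*(-13987)) - V = (-22168 - 1*(-13987)) - 1*(-84416009/39028792) = (-22168 + 13987) + 84416009/39028792 = -8181 + 84416009/39028792 = -319210131343/39028792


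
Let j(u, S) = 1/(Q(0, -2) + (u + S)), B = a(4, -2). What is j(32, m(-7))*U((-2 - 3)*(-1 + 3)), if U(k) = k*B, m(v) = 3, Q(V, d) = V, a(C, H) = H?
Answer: 4/7 ≈ 0.57143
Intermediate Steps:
B = -2
U(k) = -2*k (U(k) = k*(-2) = -2*k)
j(u, S) = 1/(S + u) (j(u, S) = 1/(0 + (u + S)) = 1/(0 + (S + u)) = 1/(S + u))
j(32, m(-7))*U((-2 - 3)*(-1 + 3)) = (-2*(-2 - 3)*(-1 + 3))/(3 + 32) = (-(-10)*2)/35 = (-2*(-10))/35 = (1/35)*20 = 4/7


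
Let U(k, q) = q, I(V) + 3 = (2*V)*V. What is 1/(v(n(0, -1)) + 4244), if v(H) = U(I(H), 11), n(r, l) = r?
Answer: 1/4255 ≈ 0.00023502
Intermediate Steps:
I(V) = -3 + 2*V² (I(V) = -3 + (2*V)*V = -3 + 2*V²)
v(H) = 11
1/(v(n(0, -1)) + 4244) = 1/(11 + 4244) = 1/4255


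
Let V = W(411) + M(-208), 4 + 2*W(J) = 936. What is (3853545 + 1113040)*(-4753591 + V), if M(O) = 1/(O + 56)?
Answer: -3588233502841585/152 ≈ -2.3607e+13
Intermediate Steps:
W(J) = 466 (W(J) = -2 + (1/2)*936 = -2 + 468 = 466)
M(O) = 1/(56 + O)
V = 70831/152 (V = 466 + 1/(56 - 208) = 466 + 1/(-152) = 466 - 1/152 = 70831/152 ≈ 465.99)
(3853545 + 1113040)*(-4753591 + V) = (3853545 + 1113040)*(-4753591 + 70831/152) = 4966585*(-722475001/152) = -3588233502841585/152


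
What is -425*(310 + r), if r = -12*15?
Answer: -55250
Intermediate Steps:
r = -180
-425*(310 + r) = -425*(310 - 180) = -425*130 = -55250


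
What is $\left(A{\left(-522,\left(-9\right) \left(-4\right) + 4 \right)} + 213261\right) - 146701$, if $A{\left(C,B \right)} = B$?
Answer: $66600$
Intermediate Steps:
$\left(A{\left(-522,\left(-9\right) \left(-4\right) + 4 \right)} + 213261\right) - 146701 = \left(\left(\left(-9\right) \left(-4\right) + 4\right) + 213261\right) - 146701 = \left(\left(36 + 4\right) + 213261\right) - 146701 = \left(40 + 213261\right) - 146701 = 213301 - 146701 = 66600$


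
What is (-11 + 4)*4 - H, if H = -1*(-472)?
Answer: -500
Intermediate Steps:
H = 472
(-11 + 4)*4 - H = (-11 + 4)*4 - 1*472 = -7*4 - 472 = -28 - 472 = -500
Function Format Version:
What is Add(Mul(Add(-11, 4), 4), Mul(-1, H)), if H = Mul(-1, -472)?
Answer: -500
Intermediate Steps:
H = 472
Add(Mul(Add(-11, 4), 4), Mul(-1, H)) = Add(Mul(Add(-11, 4), 4), Mul(-1, 472)) = Add(Mul(-7, 4), -472) = Add(-28, -472) = -500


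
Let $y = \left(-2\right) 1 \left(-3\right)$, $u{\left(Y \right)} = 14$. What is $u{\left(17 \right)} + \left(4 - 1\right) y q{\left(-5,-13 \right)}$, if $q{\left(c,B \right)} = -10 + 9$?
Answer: $-4$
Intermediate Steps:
$y = 6$ ($y = \left(-2\right) \left(-3\right) = 6$)
$q{\left(c,B \right)} = -1$
$u{\left(17 \right)} + \left(4 - 1\right) y q{\left(-5,-13 \right)} = 14 + \left(4 - 1\right) 6 \left(-1\right) = 14 + 3 \cdot 6 \left(-1\right) = 14 + 18 \left(-1\right) = 14 - 18 = -4$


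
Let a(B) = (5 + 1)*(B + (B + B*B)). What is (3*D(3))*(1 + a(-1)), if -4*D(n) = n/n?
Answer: 15/4 ≈ 3.7500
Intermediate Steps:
D(n) = -1/4 (D(n) = -n/(4*n) = -1/4*1 = -1/4)
a(B) = 6*B**2 + 12*B (a(B) = 6*(B + (B + B**2)) = 6*(B**2 + 2*B) = 6*B**2 + 12*B)
(3*D(3))*(1 + a(-1)) = (3*(-1/4))*(1 + 6*(-1)*(2 - 1)) = -3*(1 + 6*(-1)*1)/4 = -3*(1 - 6)/4 = -3/4*(-5) = 15/4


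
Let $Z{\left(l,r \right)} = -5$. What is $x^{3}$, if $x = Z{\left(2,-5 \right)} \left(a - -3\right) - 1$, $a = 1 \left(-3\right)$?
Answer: $-1$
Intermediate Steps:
$a = -3$
$x = -1$ ($x = - 5 \left(-3 - -3\right) - 1 = - 5 \left(-3 + 3\right) - 1 = \left(-5\right) 0 - 1 = 0 - 1 = -1$)
$x^{3} = \left(-1\right)^{3} = -1$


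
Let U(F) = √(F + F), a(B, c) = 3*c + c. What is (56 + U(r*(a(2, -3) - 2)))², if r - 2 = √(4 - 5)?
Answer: 4*(28 + √7*√(-2 - I))² ≈ 3283.6 - 890.51*I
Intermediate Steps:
a(B, c) = 4*c
r = 2 + I (r = 2 + √(4 - 5) = 2 + √(-1) = 2 + I ≈ 2.0 + 1.0*I)
U(F) = √2*√F (U(F) = √(2*F) = √2*√F)
(56 + U(r*(a(2, -3) - 2)))² = (56 + √2*√((2 + I)*(4*(-3) - 2)))² = (56 + √2*√((2 + I)*(-12 - 2)))² = (56 + √2*√((2 + I)*(-14)))² = (56 + √2*√(-28 - 14*I))²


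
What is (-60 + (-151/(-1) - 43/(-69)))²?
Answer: 39967684/4761 ≈ 8394.8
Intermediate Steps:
(-60 + (-151/(-1) - 43/(-69)))² = (-60 + (-151*(-1) - 43*(-1/69)))² = (-60 + (151 + 43/69))² = (-60 + 10462/69)² = (6322/69)² = 39967684/4761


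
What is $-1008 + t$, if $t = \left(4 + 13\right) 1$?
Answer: $-991$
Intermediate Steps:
$t = 17$ ($t = 17 \cdot 1 = 17$)
$-1008 + t = -1008 + 17 = -991$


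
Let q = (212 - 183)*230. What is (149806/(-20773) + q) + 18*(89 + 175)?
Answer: 237119400/20773 ≈ 11415.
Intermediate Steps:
q = 6670 (q = 29*230 = 6670)
(149806/(-20773) + q) + 18*(89 + 175) = (149806/(-20773) + 6670) + 18*(89 + 175) = (149806*(-1/20773) + 6670) + 18*264 = (-149806/20773 + 6670) + 4752 = 138406104/20773 + 4752 = 237119400/20773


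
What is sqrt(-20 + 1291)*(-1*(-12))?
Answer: 12*sqrt(1271) ≈ 427.81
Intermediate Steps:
sqrt(-20 + 1291)*(-1*(-12)) = sqrt(1271)*12 = 12*sqrt(1271)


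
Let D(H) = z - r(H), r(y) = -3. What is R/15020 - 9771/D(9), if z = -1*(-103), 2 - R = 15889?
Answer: -74222221/796060 ≈ -93.237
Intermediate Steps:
R = -15887 (R = 2 - 1*15889 = 2 - 15889 = -15887)
z = 103
D(H) = 106 (D(H) = 103 - 1*(-3) = 103 + 3 = 106)
R/15020 - 9771/D(9) = -15887/15020 - 9771/106 = -74222221/796060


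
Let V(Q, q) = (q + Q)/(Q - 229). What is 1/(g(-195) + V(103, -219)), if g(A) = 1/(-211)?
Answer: 13293/12175 ≈ 1.0918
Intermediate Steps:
V(Q, q) = (Q + q)/(-229 + Q)
g(A) = -1/211
1/(g(-195) + V(103, -219)) = 1/(-1/211 + (103 - 219)/(-229 + 103)) = 1/(-1/211 - 116/(-126)) = 1/(-1/211 - 1/126*(-116)) = 1/(-1/211 + 58/63) = 1/(12175/13293) = 13293/12175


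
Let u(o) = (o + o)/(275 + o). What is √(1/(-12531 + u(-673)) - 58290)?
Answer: I*√90568511042819711/1246498 ≈ 241.43*I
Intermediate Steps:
u(o) = 2*o/(275 + o) (u(o) = (2*o)/(275 + o) = 2*o/(275 + o))
√(1/(-12531 + u(-673)) - 58290) = √(1/(-12531 + 2*(-673)/(275 - 673)) - 58290) = √(1/(-12531 + 2*(-673)/(-398)) - 58290) = √(1/(-12531 + 2*(-673)*(-1/398)) - 58290) = √(1/(-12531 + 673/199) - 58290) = √(1/(-2492996/199) - 58290) = √(-199/2492996 - 58290) = √(-145316737039/2492996) = I*√90568511042819711/1246498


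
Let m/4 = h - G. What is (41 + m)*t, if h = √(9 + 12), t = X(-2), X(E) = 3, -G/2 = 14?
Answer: 459 + 12*√21 ≈ 513.99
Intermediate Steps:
G = -28 (G = -2*14 = -28)
t = 3
h = √21 ≈ 4.5826
m = 112 + 4*√21 (m = 4*(√21 - 1*(-28)) = 4*(√21 + 28) = 4*(28 + √21) = 112 + 4*√21 ≈ 130.33)
(41 + m)*t = (41 + (112 + 4*√21))*3 = (153 + 4*√21)*3 = 459 + 12*√21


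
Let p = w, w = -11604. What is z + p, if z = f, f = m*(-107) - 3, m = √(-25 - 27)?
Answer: -11607 - 214*I*√13 ≈ -11607.0 - 771.59*I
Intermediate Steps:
m = 2*I*√13 (m = √(-52) = 2*I*√13 ≈ 7.2111*I)
f = -3 - 214*I*√13 (f = (2*I*√13)*(-107) - 3 = -214*I*√13 - 3 = -3 - 214*I*√13 ≈ -3.0 - 771.59*I)
z = -3 - 214*I*√13 ≈ -3.0 - 771.59*I
p = -11604
z + p = (-3 - 214*I*√13) - 11604 = -11607 - 214*I*√13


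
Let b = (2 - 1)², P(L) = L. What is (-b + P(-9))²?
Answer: 100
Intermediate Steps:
b = 1 (b = 1² = 1)
(-b + P(-9))² = (-1*1 - 9)² = (-1 - 9)² = (-10)² = 100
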